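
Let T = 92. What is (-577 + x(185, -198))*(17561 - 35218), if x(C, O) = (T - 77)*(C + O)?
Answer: 13631204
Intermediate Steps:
x(C, O) = 15*C + 15*O (x(C, O) = (92 - 77)*(C + O) = 15*(C + O) = 15*C + 15*O)
(-577 + x(185, -198))*(17561 - 35218) = (-577 + (15*185 + 15*(-198)))*(17561 - 35218) = (-577 + (2775 - 2970))*(-17657) = (-577 - 195)*(-17657) = -772*(-17657) = 13631204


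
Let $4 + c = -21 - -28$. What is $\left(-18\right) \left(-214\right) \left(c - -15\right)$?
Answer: $69336$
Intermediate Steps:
$c = 3$ ($c = -4 - -7 = -4 + \left(-21 + 28\right) = -4 + 7 = 3$)
$\left(-18\right) \left(-214\right) \left(c - -15\right) = \left(-18\right) \left(-214\right) \left(3 - -15\right) = 3852 \left(3 + 15\right) = 3852 \cdot 18 = 69336$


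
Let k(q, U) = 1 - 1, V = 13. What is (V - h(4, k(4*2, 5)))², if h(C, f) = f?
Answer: 169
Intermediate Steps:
k(q, U) = 0
(V - h(4, k(4*2, 5)))² = (13 - 1*0)² = (13 + 0)² = 13² = 169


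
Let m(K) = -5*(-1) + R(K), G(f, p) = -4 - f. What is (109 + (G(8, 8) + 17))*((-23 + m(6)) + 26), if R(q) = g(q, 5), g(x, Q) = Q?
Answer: 1482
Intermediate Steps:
R(q) = 5
m(K) = 10 (m(K) = -5*(-1) + 5 = 5 + 5 = 10)
(109 + (G(8, 8) + 17))*((-23 + m(6)) + 26) = (109 + ((-4 - 1*8) + 17))*((-23 + 10) + 26) = (109 + ((-4 - 8) + 17))*(-13 + 26) = (109 + (-12 + 17))*13 = (109 + 5)*13 = 114*13 = 1482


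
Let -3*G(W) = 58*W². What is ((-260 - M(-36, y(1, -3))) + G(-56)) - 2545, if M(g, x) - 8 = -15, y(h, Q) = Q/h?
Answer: -190282/3 ≈ -63427.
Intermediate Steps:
M(g, x) = -7 (M(g, x) = 8 - 15 = -7)
G(W) = -58*W²/3
((-260 - M(-36, y(1, -3))) + G(-56)) - 2545 = ((-260 - 1*(-7)) - 58/3*(-56)²) - 2545 = ((-260 + 7) - 58/3*3136) - 2545 = (-253 - 181888/3) - 2545 = -182647/3 - 2545 = -190282/3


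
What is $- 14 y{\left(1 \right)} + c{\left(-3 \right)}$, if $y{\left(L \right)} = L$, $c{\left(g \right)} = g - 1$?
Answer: $-18$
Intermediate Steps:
$c{\left(g \right)} = -1 + g$
$- 14 y{\left(1 \right)} + c{\left(-3 \right)} = \left(-14\right) 1 - 4 = -14 - 4 = -18$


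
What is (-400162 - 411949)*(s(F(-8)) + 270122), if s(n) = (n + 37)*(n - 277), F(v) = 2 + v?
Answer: -212244397739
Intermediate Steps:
s(n) = (-277 + n)*(37 + n) (s(n) = (37 + n)*(-277 + n) = (-277 + n)*(37 + n))
(-400162 - 411949)*(s(F(-8)) + 270122) = (-400162 - 411949)*((-10249 + (2 - 8)² - 240*(2 - 8)) + 270122) = -812111*((-10249 + (-6)² - 240*(-6)) + 270122) = -812111*((-10249 + 36 + 1440) + 270122) = -812111*(-8773 + 270122) = -812111*261349 = -212244397739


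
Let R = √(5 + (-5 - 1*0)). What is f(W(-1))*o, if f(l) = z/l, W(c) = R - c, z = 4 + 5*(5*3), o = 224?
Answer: 17696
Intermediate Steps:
z = 79 (z = 4 + 5*15 = 4 + 75 = 79)
R = 0 (R = √(5 + (-5 + 0)) = √(5 - 5) = √0 = 0)
W(c) = -c (W(c) = 0 - c = -c)
f(l) = 79/l
f(W(-1))*o = (79/((-1*(-1))))*224 = (79/1)*224 = (79*1)*224 = 79*224 = 17696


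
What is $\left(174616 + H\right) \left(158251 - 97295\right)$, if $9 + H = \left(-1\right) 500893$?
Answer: $-19889089416$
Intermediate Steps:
$H = -500902$ ($H = -9 - 500893 = -500902$)
$\left(174616 + H\right) \left(158251 - 97295\right) = \left(174616 - 500902\right) \left(158251 - 97295\right) = \left(-326286\right) 60956 = -19889089416$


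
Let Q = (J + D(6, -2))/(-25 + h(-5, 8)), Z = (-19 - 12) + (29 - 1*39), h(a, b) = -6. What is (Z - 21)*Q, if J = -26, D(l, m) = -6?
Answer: -64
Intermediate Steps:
Z = -41 (Z = -31 + (29 - 39) = -31 - 10 = -41)
Q = 32/31 (Q = (-26 - 6)/(-25 - 6) = -32/(-31) = -32*(-1/31) = 32/31 ≈ 1.0323)
(Z - 21)*Q = (-41 - 21)*(32/31) = -62*32/31 = -64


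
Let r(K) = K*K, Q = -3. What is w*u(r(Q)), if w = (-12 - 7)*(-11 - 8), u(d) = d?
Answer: 3249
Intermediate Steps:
r(K) = K²
w = 361 (w = -19*(-19) = 361)
w*u(r(Q)) = 361*(-3)² = 361*9 = 3249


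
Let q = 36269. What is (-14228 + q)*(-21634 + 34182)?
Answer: 276570468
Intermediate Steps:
(-14228 + q)*(-21634 + 34182) = (-14228 + 36269)*(-21634 + 34182) = 22041*12548 = 276570468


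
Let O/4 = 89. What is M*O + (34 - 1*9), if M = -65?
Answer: -23115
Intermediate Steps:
O = 356 (O = 4*89 = 356)
M*O + (34 - 1*9) = -65*356 + (34 - 1*9) = -23140 + (34 - 9) = -23140 + 25 = -23115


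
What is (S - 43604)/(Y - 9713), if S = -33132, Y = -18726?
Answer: 76736/28439 ≈ 2.6983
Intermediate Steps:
(S - 43604)/(Y - 9713) = (-33132 - 43604)/(-18726 - 9713) = -76736/(-28439) = -76736*(-1/28439) = 76736/28439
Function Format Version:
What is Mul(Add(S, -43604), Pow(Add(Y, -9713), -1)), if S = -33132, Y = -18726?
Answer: Rational(76736, 28439) ≈ 2.6983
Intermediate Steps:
Mul(Add(S, -43604), Pow(Add(Y, -9713), -1)) = Mul(Add(-33132, -43604), Pow(Add(-18726, -9713), -1)) = Mul(-76736, Pow(-28439, -1)) = Mul(-76736, Rational(-1, 28439)) = Rational(76736, 28439)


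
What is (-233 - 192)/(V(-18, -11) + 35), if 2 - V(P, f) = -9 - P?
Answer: -425/28 ≈ -15.179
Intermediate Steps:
V(P, f) = 11 + P (V(P, f) = 2 - (-9 - P) = 2 + (9 + P) = 11 + P)
(-233 - 192)/(V(-18, -11) + 35) = (-233 - 192)/((11 - 18) + 35) = -425/(-7 + 35) = -425/28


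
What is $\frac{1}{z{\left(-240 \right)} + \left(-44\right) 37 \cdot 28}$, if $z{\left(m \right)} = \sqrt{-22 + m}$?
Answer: $- \frac{22792}{1038950659} - \frac{i \sqrt{262}}{2077901318} \approx -2.1938 \cdot 10^{-5} - 7.7898 \cdot 10^{-9} i$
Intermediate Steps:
$\frac{1}{z{\left(-240 \right)} + \left(-44\right) 37 \cdot 28} = \frac{1}{\sqrt{-22 - 240} + \left(-44\right) 37 \cdot 28} = \frac{1}{\sqrt{-262} - 45584} = \frac{1}{i \sqrt{262} - 45584} = \frac{1}{-45584 + i \sqrt{262}}$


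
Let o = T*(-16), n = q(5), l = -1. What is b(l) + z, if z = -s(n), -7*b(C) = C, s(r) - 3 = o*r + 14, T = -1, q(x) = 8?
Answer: -1014/7 ≈ -144.86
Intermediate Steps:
n = 8
o = 16 (o = -1*(-16) = 16)
s(r) = 17 + 16*r (s(r) = 3 + (16*r + 14) = 3 + (14 + 16*r) = 17 + 16*r)
b(C) = -C/7
z = -145 (z = -(17 + 16*8) = -(17 + 128) = -1*145 = -145)
b(l) + z = -⅐*(-1) - 145 = ⅐ - 145 = -1014/7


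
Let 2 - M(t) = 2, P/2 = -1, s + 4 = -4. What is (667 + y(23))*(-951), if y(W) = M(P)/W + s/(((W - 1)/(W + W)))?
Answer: -6802503/11 ≈ -6.1841e+5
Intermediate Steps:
s = -8 (s = -4 - 4 = -8)
P = -2 (P = 2*(-1) = -2)
M(t) = 0 (M(t) = 2 - 1*2 = 2 - 2 = 0)
y(W) = -16*W/(-1 + W) (y(W) = 0/W - 8*(W + W)/(W - 1) = 0 - 8*2*W/(-1 + W) = 0 - 16*W/(-1 + W) = -16*W/(-1 + W))
(667 + y(23))*(-951) = (667 - 16*23/(-1 + 23))*(-951) = (667 - 16*23/22)*(-951) = (667 - 16*23*1/22)*(-951) = (667 - 184/11)*(-951) = (7153/11)*(-951) = -6802503/11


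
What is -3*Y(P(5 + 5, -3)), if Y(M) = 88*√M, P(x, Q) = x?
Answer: -264*√10 ≈ -834.84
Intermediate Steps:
-3*Y(P(5 + 5, -3)) = -264*√(5 + 5) = -264*√10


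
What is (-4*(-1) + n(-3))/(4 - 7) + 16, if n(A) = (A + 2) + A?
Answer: 16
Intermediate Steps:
n(A) = 2 + 2*A (n(A) = (2 + A) + A = 2 + 2*A)
(-4*(-1) + n(-3))/(4 - 7) + 16 = (-4*(-1) + (2 + 2*(-3)))/(4 - 7) + 16 = (4 + (2 - 6))/(-3) + 16 = (4 - 4)*(-⅓) + 16 = 0*(-⅓) + 16 = 0 + 16 = 16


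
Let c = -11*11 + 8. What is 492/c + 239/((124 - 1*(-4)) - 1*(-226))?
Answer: -147161/40002 ≈ -3.6788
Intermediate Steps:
c = -113 (c = -121 + 8 = -113)
492/c + 239/((124 - 1*(-4)) - 1*(-226)) = 492/(-113) + 239/((124 - 1*(-4)) - 1*(-226)) = 492*(-1/113) + 239/((124 + 4) + 226) = -492/113 + 239/(128 + 226) = -492/113 + 239/354 = -147161/40002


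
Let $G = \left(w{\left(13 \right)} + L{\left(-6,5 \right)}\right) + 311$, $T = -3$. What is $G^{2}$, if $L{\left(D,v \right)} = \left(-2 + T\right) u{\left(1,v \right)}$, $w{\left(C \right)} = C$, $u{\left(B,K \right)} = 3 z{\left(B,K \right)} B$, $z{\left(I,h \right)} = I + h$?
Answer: $54756$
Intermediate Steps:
$u{\left(B,K \right)} = B \left(3 B + 3 K\right)$ ($u{\left(B,K \right)} = 3 \left(B + K\right) B = \left(3 B + 3 K\right) B = B \left(3 B + 3 K\right)$)
$L{\left(D,v \right)} = -15 - 15 v$ ($L{\left(D,v \right)} = \left(-2 - 3\right) 3 \cdot 1 \left(1 + v\right) = - 5 \left(3 + 3 v\right) = -15 - 15 v$)
$G = 234$ ($G = \left(13 - 90\right) + 311 = -77 + 311 = 234$)
$G^{2} = 234^{2} = 54756$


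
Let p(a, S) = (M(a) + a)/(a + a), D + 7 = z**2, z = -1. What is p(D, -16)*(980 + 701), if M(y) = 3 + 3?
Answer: 0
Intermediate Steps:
M(y) = 6
D = -6 (D = -7 + (-1)**2 = -7 + 1 = -6)
p(a, S) = (6 + a)/(2*a) (p(a, S) = (6 + a)/(a + a) = (6 + a)/((2*a)) = (6 + a)*(1/(2*a)) = (6 + a)/(2*a))
p(D, -16)*(980 + 701) = ((1/2)*(6 - 6)/(-6))*(980 + 701) = ((1/2)*(-1/6)*0)*1681 = 0*1681 = 0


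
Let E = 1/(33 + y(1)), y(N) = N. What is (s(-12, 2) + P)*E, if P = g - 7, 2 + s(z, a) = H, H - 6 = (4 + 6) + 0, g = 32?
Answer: 39/34 ≈ 1.1471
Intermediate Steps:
H = 16 (H = 6 + ((4 + 6) + 0) = 6 + (10 + 0) = 6 + 10 = 16)
E = 1/34 (E = 1/(33 + 1) = 1/34 ≈ 0.029412)
s(z, a) = 14 (s(z, a) = -2 + 16 = 14)
P = 25 (P = 32 - 7 = 25)
(s(-12, 2) + P)*E = (14 + 25)*(1/34) = 39*(1/34) = 39/34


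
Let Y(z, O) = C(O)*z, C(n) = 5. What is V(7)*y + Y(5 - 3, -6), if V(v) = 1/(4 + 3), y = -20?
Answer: 50/7 ≈ 7.1429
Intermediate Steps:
Y(z, O) = 5*z
V(v) = ⅐ (V(v) = 1/7 = ⅐)
V(7)*y + Y(5 - 3, -6) = (⅐)*(-20) + 5*(5 - 3) = -20/7 + 5*2 = -20/7 + 10 = 50/7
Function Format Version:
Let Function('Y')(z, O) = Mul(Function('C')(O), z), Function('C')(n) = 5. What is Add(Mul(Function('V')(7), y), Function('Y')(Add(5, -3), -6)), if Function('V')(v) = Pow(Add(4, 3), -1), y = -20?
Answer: Rational(50, 7) ≈ 7.1429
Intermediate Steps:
Function('Y')(z, O) = Mul(5, z)
Function('V')(v) = Rational(1, 7) (Function('V')(v) = Pow(7, -1) = Rational(1, 7))
Add(Mul(Function('V')(7), y), Function('Y')(Add(5, -3), -6)) = Add(Mul(Rational(1, 7), -20), Mul(5, Add(5, -3))) = Add(Rational(-20, 7), Mul(5, 2)) = Add(Rational(-20, 7), 10) = Rational(50, 7)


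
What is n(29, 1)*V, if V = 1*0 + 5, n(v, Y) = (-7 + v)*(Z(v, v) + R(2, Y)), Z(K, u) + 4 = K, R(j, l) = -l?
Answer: 2640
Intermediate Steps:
Z(K, u) = -4 + K
n(v, Y) = (-7 + v)*(-4 + v - Y) (n(v, Y) = (-7 + v)*((-4 + v) - Y) = (-7 + v)*(-4 + v - Y))
V = 5 (V = 0 + 5 = 5)
n(29, 1)*V = (28 + 29² - 11*29 + 7*1 - 1*1*29)*5 = (28 + 841 - 319 + 7 - 29)*5 = 528*5 = 2640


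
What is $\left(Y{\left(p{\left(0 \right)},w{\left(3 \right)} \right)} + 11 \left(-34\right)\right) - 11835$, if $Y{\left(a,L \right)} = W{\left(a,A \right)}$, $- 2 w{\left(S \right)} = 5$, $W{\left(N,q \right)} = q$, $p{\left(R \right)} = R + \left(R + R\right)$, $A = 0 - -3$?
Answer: $-12206$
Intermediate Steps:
$A = 3$ ($A = 0 + 3 = 3$)
$p{\left(R \right)} = 3 R$ ($p{\left(R \right)} = R + 2 R = 3 R$)
$w{\left(S \right)} = - \frac{5}{2}$ ($w{\left(S \right)} = \left(- \frac{1}{2}\right) 5 = - \frac{5}{2}$)
$Y{\left(a,L \right)} = 3$
$\left(Y{\left(p{\left(0 \right)},w{\left(3 \right)} \right)} + 11 \left(-34\right)\right) - 11835 = \left(3 + 11 \left(-34\right)\right) - 11835 = \left(3 - 374\right) - 11835 = -371 - 11835 = -12206$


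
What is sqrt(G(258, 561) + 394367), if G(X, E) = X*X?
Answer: sqrt(460931) ≈ 678.92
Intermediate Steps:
G(X, E) = X**2
sqrt(G(258, 561) + 394367) = sqrt(258**2 + 394367) = sqrt(66564 + 394367) = sqrt(460931)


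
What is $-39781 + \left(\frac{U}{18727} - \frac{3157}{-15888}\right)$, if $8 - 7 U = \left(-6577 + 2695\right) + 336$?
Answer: $- \frac{82853090461067}{2082742032} \approx -39781.0$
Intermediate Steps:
$U = \frac{3554}{7}$ ($U = \frac{8}{7} - \frac{\left(-6577 + 2695\right) + 336}{7} = \frac{8}{7} - \frac{-3882 + 336}{7} = \frac{8}{7} - - \frac{3546}{7} = \frac{8}{7} + \frac{3546}{7} = \frac{3554}{7} \approx 507.71$)
$-39781 + \left(\frac{U}{18727} - \frac{3157}{-15888}\right) = -39781 + \left(\frac{3554}{7 \cdot 18727} - \frac{3157}{-15888}\right) = -39781 + \left(\frac{3554}{7} \cdot \frac{1}{18727} - - \frac{3157}{15888}\right) = -39781 + \left(\frac{3554}{131089} + \frac{3157}{15888}\right) = -39781 + \frac{470313925}{2082742032} = - \frac{82853090461067}{2082742032}$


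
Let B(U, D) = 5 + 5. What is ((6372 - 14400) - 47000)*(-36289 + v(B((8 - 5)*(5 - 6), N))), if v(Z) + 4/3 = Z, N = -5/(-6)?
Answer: 5989302548/3 ≈ 1.9964e+9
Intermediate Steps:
N = ⅚ (N = -5*(-⅙) = ⅚ ≈ 0.83333)
B(U, D) = 10
v(Z) = -4/3 + Z
((6372 - 14400) - 47000)*(-36289 + v(B((8 - 5)*(5 - 6), N))) = ((6372 - 14400) - 47000)*(-36289 + (-4/3 + 10)) = (-8028 - 47000)*(-36289 + 26/3) = -55028*(-108841/3) = 5989302548/3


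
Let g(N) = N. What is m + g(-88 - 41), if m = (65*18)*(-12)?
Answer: -14169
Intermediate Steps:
m = -14040 (m = 1170*(-12) = -14040)
m + g(-88 - 41) = -14040 + (-88 - 41) = -14040 - 129 = -14169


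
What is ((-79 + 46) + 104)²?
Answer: 5041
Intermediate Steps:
((-79 + 46) + 104)² = (-33 + 104)² = 71² = 5041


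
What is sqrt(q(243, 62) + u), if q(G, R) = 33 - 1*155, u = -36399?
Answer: I*sqrt(36521) ≈ 191.1*I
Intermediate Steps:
q(G, R) = -122 (q(G, R) = 33 - 155 = -122)
sqrt(q(243, 62) + u) = sqrt(-122 - 36399) = sqrt(-36521) = I*sqrt(36521)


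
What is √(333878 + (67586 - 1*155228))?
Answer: 2*√61559 ≈ 496.22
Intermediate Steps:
√(333878 + (67586 - 1*155228)) = √(333878 + (67586 - 155228)) = √(333878 - 87642) = √246236 = 2*√61559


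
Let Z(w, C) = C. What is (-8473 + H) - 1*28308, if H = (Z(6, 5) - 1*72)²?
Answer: -32292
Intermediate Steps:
H = 4489 (H = (5 - 1*72)² = (5 - 72)² = (-67)² = 4489)
(-8473 + H) - 1*28308 = (-8473 + 4489) - 1*28308 = -3984 - 28308 = -32292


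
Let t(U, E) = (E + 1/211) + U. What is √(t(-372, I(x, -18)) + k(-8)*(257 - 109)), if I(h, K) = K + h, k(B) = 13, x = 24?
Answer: √69363929/211 ≈ 39.472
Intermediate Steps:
t(U, E) = 1/211 + E + U (t(U, E) = (E + 1/211) + U = (1/211 + E) + U = 1/211 + E + U)
√(t(-372, I(x, -18)) + k(-8)*(257 - 109)) = √((1/211 + (-18 + 24) - 372) + 13*(257 - 109)) = √((1/211 + 6 - 372) + 13*148) = √(-77225/211 + 1924) = √(328739/211) = √69363929/211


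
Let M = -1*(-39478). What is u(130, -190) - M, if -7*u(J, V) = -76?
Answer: -276270/7 ≈ -39467.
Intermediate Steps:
u(J, V) = 76/7 (u(J, V) = -1/7*(-76) = 76/7)
M = 39478
u(130, -190) - M = 76/7 - 1*39478 = 76/7 - 39478 = -276270/7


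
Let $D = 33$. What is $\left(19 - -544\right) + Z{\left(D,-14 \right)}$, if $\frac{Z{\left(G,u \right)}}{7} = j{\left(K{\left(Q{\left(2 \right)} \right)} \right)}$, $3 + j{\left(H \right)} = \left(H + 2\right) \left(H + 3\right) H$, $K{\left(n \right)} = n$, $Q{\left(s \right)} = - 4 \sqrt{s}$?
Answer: $1662 - 1064 \sqrt{2} \approx 157.28$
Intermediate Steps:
$j{\left(H \right)} = -3 + H \left(2 + H\right) \left(3 + H\right)$ ($j{\left(H \right)} = -3 + \left(H + 2\right) \left(H + 3\right) H = -3 + \left(2 + H\right) \left(3 + H\right) H = -3 + H \left(2 + H\right) \left(3 + H\right)$)
$Z{\left(G,u \right)} = 1099 - 1064 \sqrt{2}$ ($Z{\left(G,u \right)} = 7 \left(-3 + \left(- 4 \sqrt{2}\right)^{3} + 5 \left(- 4 \sqrt{2}\right)^{2} + 6 \left(- 4 \sqrt{2}\right)\right) = 7 \left(-3 - 128 \sqrt{2} + 5 \cdot 32 - 24 \sqrt{2}\right) = 7 \left(-3 - 128 \sqrt{2} + 160 - 24 \sqrt{2}\right) = 7 \left(157 - 152 \sqrt{2}\right) = 1099 - 1064 \sqrt{2}$)
$\left(19 - -544\right) + Z{\left(D,-14 \right)} = \left(19 - -544\right) + \left(1099 - 1064 \sqrt{2}\right) = \left(19 + 544\right) + \left(1099 - 1064 \sqrt{2}\right) = 563 + \left(1099 - 1064 \sqrt{2}\right) = 1662 - 1064 \sqrt{2}$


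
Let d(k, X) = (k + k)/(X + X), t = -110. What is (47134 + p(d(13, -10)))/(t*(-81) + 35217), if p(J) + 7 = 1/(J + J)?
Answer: 612646/573651 ≈ 1.0680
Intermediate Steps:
d(k, X) = k/X (d(k, X) = (2*k)/((2*X)) = (2*k)*(1/(2*X)) = k/X)
p(J) = -7 + 1/(2*J) (p(J) = -7 + 1/(J + J) = -7 + 1/(2*J))
(47134 + p(d(13, -10)))/(t*(-81) + 35217) = (47134 + (-7 + 1/(2*((13/(-10))))))/(-110*(-81) + 35217) = (47134 + (-7 + 1/(2*((13*(-1/10))))))/(8910 + 35217) = (47134 + (-7 + 1/(2*(-13/10))))/44127 = (47134 + (-7 + (1/2)*(-10/13)))*(1/44127) = (47134 + (-7 - 5/13))*(1/44127) = (47134 - 96/13)*(1/44127) = (612646/13)*(1/44127) = 612646/573651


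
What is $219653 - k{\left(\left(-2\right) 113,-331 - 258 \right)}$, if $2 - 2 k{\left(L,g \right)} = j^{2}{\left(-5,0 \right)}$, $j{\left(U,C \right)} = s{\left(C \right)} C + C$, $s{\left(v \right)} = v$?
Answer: $219652$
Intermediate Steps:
$j{\left(U,C \right)} = C + C^{2}$ ($j{\left(U,C \right)} = C C + C = C^{2} + C = C + C^{2}$)
$k{\left(L,g \right)} = 1$ ($k{\left(L,g \right)} = 1 - \frac{\left(0 \left(1 + 0\right)\right)^{2}}{2} = 1 - \frac{\left(0 \cdot 1\right)^{2}}{2} = 1 - \frac{0^{2}}{2} = 1 - 0 = 1 + 0 = 1$)
$219653 - k{\left(\left(-2\right) 113,-331 - 258 \right)} = 219653 - 1 = 219652$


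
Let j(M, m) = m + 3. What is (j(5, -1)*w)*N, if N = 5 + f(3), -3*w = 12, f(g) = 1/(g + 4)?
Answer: -288/7 ≈ -41.143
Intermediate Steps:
j(M, m) = 3 + m
f(g) = 1/(4 + g)
w = -4 (w = -⅓*12 = -4)
N = 36/7 (N = 5 + 1/(4 + 3) = 5 + 1/7 = 5 + ⅐ = 36/7 ≈ 5.1429)
(j(5, -1)*w)*N = ((3 - 1)*(-4))*(36/7) = (2*(-4))*(36/7) = -8*36/7 = -288/7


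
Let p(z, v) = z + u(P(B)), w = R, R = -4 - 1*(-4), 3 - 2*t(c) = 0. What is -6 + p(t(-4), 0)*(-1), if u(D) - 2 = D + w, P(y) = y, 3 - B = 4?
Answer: -17/2 ≈ -8.5000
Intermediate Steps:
B = -1 (B = 3 - 1*4 = 3 - 4 = -1)
t(c) = 3/2 (t(c) = 3/2 - 1/2*0 = 3/2 + 0 = 3/2)
R = 0 (R = -4 + 4 = 0)
w = 0
u(D) = 2 + D (u(D) = 2 + (D + 0) = 2 + D)
p(z, v) = 1 + z (p(z, v) = z + (2 - 1) = z + 1 = 1 + z)
-6 + p(t(-4), 0)*(-1) = -6 + (1 + 3/2)*(-1) = -6 + (5/2)*(-1) = -6 - 5/2 = -17/2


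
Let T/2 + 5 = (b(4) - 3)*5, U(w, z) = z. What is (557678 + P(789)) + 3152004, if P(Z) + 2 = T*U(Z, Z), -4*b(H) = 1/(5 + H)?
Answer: 22067405/6 ≈ 3.6779e+6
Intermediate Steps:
b(H) = -1/(4*(5 + H))
T = -725/18 (T = -10 + 2*((-1/(20 + 4*4) - 3)*5) = -10 + 2*((-1/(20 + 16) - 3)*5) = -10 + 2*((-1/36 - 3)*5) = -10 + 2*(-109/36*5) = -10 + 2*(-545/36) = -10 - 545/18 = -725/18 ≈ -40.278)
P(Z) = -2 - 725*Z/18
(557678 + P(789)) + 3152004 = (557678 + (-2 - 725/18*789)) + 3152004 = (557678 + (-2 - 190675/6)) + 3152004 = (557678 - 190687/6) + 3152004 = 3155381/6 + 3152004 = 22067405/6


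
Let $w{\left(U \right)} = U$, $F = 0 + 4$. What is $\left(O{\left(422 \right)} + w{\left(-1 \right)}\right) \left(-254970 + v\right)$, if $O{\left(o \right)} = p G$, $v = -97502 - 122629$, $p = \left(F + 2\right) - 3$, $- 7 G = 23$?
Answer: $\frac{36107676}{7} \approx 5.1582 \cdot 10^{6}$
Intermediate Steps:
$F = 4$
$G = - \frac{23}{7}$ ($G = \left(- \frac{1}{7}\right) 23 = - \frac{23}{7} \approx -3.2857$)
$p = 3$ ($p = \left(4 + 2\right) - 3 = 6 - 3 = 3$)
$v = -220131$ ($v = -97502 - 122629 = -220131$)
$O{\left(o \right)} = - \frac{69}{7}$ ($O{\left(o \right)} = 3 \left(- \frac{23}{7}\right) = - \frac{69}{7}$)
$\left(O{\left(422 \right)} + w{\left(-1 \right)}\right) \left(-254970 + v\right) = \left(- \frac{69}{7} - 1\right) \left(-254970 - 220131\right) = \left(- \frac{76}{7}\right) \left(-475101\right) = \frac{36107676}{7}$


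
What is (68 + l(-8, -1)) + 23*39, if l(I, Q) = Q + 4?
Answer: 968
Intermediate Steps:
l(I, Q) = 4 + Q
(68 + l(-8, -1)) + 23*39 = (68 + (4 - 1)) + 23*39 = (68 + 3) + 897 = 71 + 897 = 968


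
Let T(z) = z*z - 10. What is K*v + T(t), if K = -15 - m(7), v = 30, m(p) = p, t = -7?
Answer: -621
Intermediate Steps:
T(z) = -10 + z² (T(z) = z² - 10 = -10 + z²)
K = -22 (K = -15 - 1*7 = -15 - 7 = -22)
K*v + T(t) = -22*30 + (-10 + (-7)²) = -660 + (-10 + 49) = -660 + 39 = -621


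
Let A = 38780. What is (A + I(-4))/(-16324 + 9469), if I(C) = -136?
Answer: -38644/6855 ≈ -5.6373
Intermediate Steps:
(A + I(-4))/(-16324 + 9469) = (38780 - 136)/(-16324 + 9469) = 38644/(-6855) = 38644*(-1/6855) = -38644/6855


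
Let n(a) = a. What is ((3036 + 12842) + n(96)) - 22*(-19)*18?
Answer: 23498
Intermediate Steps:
((3036 + 12842) + n(96)) - 22*(-19)*18 = ((3036 + 12842) + 96) - 22*(-19)*18 = (15878 + 96) + 418*18 = 15974 + 7524 = 23498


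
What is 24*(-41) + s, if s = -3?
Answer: -987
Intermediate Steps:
24*(-41) + s = 24*(-41) - 3 = -984 - 3 = -987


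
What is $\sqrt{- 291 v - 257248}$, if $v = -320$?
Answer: $4 i \sqrt{10258} \approx 405.13 i$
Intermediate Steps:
$\sqrt{- 291 v - 257248} = \sqrt{\left(-291\right) \left(-320\right) - 257248} = \sqrt{93120 - 257248} = \sqrt{-164128} = 4 i \sqrt{10258}$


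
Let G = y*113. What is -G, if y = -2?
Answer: 226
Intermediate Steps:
G = -226 (G = -2*113 = -226)
-G = -1*(-226) = 226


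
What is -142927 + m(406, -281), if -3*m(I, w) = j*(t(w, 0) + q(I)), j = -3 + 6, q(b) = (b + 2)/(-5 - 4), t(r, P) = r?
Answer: -427802/3 ≈ -1.4260e+5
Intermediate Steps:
q(b) = -2/9 - b/9 (q(b) = (2 + b)/(-9) = (2 + b)*(-⅑) = -2/9 - b/9)
j = 3
m(I, w) = 2/9 - w + I/9 (m(I, w) = -(w + (-2/9 - I/9)) = -(-2/9 + w - I/9) = -(-⅔ + 3*w - I/3)/3 = 2/9 - w + I/9)
-142927 + m(406, -281) = -142927 + (2/9 - 1*(-281) + (⅑)*406) = -142927 + (2/9 + 281 + 406/9) = -142927 + 979/3 = -427802/3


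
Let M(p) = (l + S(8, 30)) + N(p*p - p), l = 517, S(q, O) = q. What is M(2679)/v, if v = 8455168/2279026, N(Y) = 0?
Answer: 598244325/4227584 ≈ 141.51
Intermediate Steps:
M(p) = 525 (M(p) = (517 + 8) + 0 = 525 + 0 = 525)
v = 4227584/1139513 (v = 8455168*(1/2279026) = 4227584/1139513 ≈ 3.7100)
M(2679)/v = 525/(4227584/1139513) = 525*(1139513/4227584) = 598244325/4227584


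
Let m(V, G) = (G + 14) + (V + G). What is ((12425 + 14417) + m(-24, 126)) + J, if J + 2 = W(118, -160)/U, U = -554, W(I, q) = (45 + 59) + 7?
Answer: 15003317/554 ≈ 27082.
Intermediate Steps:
m(V, G) = 14 + V + 2*G (m(V, G) = (14 + G) + (G + V) = 14 + V + 2*G)
W(I, q) = 111 (W(I, q) = 104 + 7 = 111)
J = -1219/554 (J = -2 + 111/(-554) = -2 + 111*(-1/554) = -2 - 111/554 = -1219/554 ≈ -2.2004)
((12425 + 14417) + m(-24, 126)) + J = ((12425 + 14417) + (14 - 24 + 2*126)) - 1219/554 = (26842 + (14 - 24 + 252)) - 1219/554 = (26842 + 242) - 1219/554 = 27084 - 1219/554 = 15003317/554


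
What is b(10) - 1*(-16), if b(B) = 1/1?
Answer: 17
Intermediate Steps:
b(B) = 1
b(10) - 1*(-16) = 1 - 1*(-16) = 1 + 16 = 17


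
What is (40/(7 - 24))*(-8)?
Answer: 320/17 ≈ 18.824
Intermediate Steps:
(40/(7 - 24))*(-8) = (40/(-17))*(-8) = -1/17*40*(-8) = -40/17*(-8) = 320/17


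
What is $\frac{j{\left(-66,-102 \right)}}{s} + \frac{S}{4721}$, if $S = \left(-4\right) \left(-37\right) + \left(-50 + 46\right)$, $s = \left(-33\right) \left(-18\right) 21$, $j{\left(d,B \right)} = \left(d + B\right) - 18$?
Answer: $\frac{153025}{9814959} \approx 0.015591$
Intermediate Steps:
$j{\left(d,B \right)} = -18 + B + d$ ($j{\left(d,B \right)} = \left(B + d\right) - 18 = -18 + B + d$)
$s = 12474$ ($s = 594 \cdot 21 = 12474$)
$S = 144$ ($S = 148 - 4 = 144$)
$\frac{j{\left(-66,-102 \right)}}{s} + \frac{S}{4721} = \frac{-18 - 102 - 66}{12474} + \frac{144}{4721} = \left(-186\right) \frac{1}{12474} + 144 \cdot \frac{1}{4721} = - \frac{31}{2079} + \frac{144}{4721} = \frac{153025}{9814959}$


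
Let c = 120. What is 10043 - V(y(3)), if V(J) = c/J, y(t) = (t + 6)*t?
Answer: 90347/9 ≈ 10039.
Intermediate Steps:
y(t) = t*(6 + t) (y(t) = (6 + t)*t = t*(6 + t))
V(J) = 120/J
10043 - V(y(3)) = 10043 - 120/(3*(6 + 3)) = 10043 - 120/(3*9) = 10043 - 120/27 = 10043 - 1*40/9 = 10043 - 40/9 = 90347/9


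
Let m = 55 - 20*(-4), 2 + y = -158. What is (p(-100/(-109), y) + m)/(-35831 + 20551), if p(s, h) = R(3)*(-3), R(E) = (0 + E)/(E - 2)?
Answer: -63/7640 ≈ -0.0082461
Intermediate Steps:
y = -160 (y = -2 - 158 = -160)
m = 135 (m = 55 + 80 = 135)
R(E) = E/(-2 + E)
p(s, h) = -9 (p(s, h) = (3/(-2 + 3))*(-3) = (3/1)*(-3) = (3*1)*(-3) = 3*(-3) = -9)
(p(-100/(-109), y) + m)/(-35831 + 20551) = (-9 + 135)/(-35831 + 20551) = 126/(-15280) = 126*(-1/15280) = -63/7640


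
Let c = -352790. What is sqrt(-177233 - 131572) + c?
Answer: -352790 + I*sqrt(308805) ≈ -3.5279e+5 + 555.7*I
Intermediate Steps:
sqrt(-177233 - 131572) + c = sqrt(-177233 - 131572) - 352790 = sqrt(-308805) - 352790 = I*sqrt(308805) - 352790 = -352790 + I*sqrt(308805)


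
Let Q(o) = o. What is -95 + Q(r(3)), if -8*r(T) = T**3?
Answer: -787/8 ≈ -98.375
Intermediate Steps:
r(T) = -T**3/8
-95 + Q(r(3)) = -95 - 1/8*3**3 = -95 - 1/8*27 = -95 - 27/8 = -787/8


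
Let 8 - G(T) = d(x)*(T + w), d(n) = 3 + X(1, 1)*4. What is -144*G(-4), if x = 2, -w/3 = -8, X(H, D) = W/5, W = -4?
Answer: -1728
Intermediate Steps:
X(H, D) = -⅘ (X(H, D) = -4/5 = -4*⅕ = -⅘)
w = 24 (w = -3*(-8) = 24)
d(n) = -⅕ (d(n) = 3 - ⅘*4 = 3 - 16/5 = -⅕)
G(T) = 64/5 + T/5 (G(T) = 8 - (-1)*(T + 24)/5 = 8 - (-1)*(24 + T)/5 = 8 - (-24/5 - T/5) = 8 + (24/5 + T/5) = 64/5 + T/5)
-144*G(-4) = -144*(64/5 + (⅕)*(-4)) = -144*(64/5 - ⅘) = -144*12 = -1728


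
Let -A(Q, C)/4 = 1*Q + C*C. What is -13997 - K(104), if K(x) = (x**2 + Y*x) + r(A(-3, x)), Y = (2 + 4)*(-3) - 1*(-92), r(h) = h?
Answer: 10743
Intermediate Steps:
A(Q, C) = -4*Q - 4*C**2 (A(Q, C) = -4*(1*Q + C*C) = -4*(Q + C**2) = -4*Q - 4*C**2)
Y = 74 (Y = 6*(-3) + 92 = -18 + 92 = 74)
K(x) = 12 - 3*x**2 + 74*x (K(x) = (x**2 + 74*x) + (-4*(-3) - 4*x**2) = (x**2 + 74*x) + (12 - 4*x**2) = 12 - 3*x**2 + 74*x)
-13997 - K(104) = -13997 - (12 - 3*104**2 + 74*104) = -13997 - (12 - 3*10816 + 7696) = -13997 - (12 - 32448 + 7696) = -13997 - 1*(-24740) = -13997 + 24740 = 10743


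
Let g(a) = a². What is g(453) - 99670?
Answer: 105539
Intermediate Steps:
g(453) - 99670 = 453² - 99670 = 205209 - 99670 = 105539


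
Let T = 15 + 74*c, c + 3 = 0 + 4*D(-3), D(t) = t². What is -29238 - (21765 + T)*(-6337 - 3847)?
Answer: 246647610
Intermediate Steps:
c = 33 (c = -3 + (0 + 4*(-3)²) = -3 + (0 + 4*9) = -3 + (0 + 36) = -3 + 36 = 33)
T = 2457 (T = 15 + 74*33 = 15 + 2442 = 2457)
-29238 - (21765 + T)*(-6337 - 3847) = -29238 - (21765 + 2457)*(-6337 - 3847) = -29238 - 24222*(-10184) = -29238 - 1*(-246676848) = -29238 + 246676848 = 246647610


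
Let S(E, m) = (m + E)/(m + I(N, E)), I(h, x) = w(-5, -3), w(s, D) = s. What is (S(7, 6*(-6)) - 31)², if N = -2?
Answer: 1542564/1681 ≈ 917.65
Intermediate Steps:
I(h, x) = -5
S(E, m) = (E + m)/(-5 + m) (S(E, m) = (m + E)/(m - 5) = (E + m)/(-5 + m))
(S(7, 6*(-6)) - 31)² = ((7 + 6*(-6))/(-5 + 6*(-6)) - 31)² = ((7 - 36)/(-5 - 36) - 31)² = (-29/(-41) - 31)² = (-1/41*(-29) - 31)² = (29/41 - 31)² = (-1242/41)² = 1542564/1681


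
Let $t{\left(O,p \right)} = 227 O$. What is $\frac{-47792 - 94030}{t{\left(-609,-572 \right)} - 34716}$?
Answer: $\frac{47274}{57653} \approx 0.81997$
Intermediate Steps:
$\frac{-47792 - 94030}{t{\left(-609,-572 \right)} - 34716} = \frac{-47792 - 94030}{227 \left(-609\right) - 34716} = - \frac{141822}{-138243 - 34716} = - \frac{141822}{-172959} = \left(-141822\right) \left(- \frac{1}{172959}\right) = \frac{47274}{57653}$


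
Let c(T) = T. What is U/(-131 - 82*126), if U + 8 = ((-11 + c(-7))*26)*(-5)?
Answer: -2332/10463 ≈ -0.22288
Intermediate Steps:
U = 2332 (U = -8 + ((-11 - 7)*26)*(-5) = -8 - 18*26*(-5) = -8 - 468*(-5) = -8 + 2340 = 2332)
U/(-131 - 82*126) = 2332/(-131 - 82*126) = 2332/(-131 - 10332) = 2332/(-10463) = 2332*(-1/10463) = -2332/10463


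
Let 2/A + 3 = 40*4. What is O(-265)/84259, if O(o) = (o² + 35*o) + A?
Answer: 9569152/13228663 ≈ 0.72336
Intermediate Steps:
A = 2/157 (A = 2/(-3 + 40*4) = 2/(-3 + 160) = 2/157 ≈ 0.012739)
O(o) = 2/157 + o² + 35*o (O(o) = (o² + 35*o) + 2/157 = 2/157 + o² + 35*o)
O(-265)/84259 = (2/157 + (-265)² + 35*(-265))/84259 = (2/157 + 70225 - 9275)*(1/84259) = (9569152/157)*(1/84259) = 9569152/13228663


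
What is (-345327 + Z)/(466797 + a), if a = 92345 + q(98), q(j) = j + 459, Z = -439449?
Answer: -784776/559699 ≈ -1.4021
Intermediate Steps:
q(j) = 459 + j
a = 92902 (a = 92345 + (459 + 98) = 92345 + 557 = 92902)
(-345327 + Z)/(466797 + a) = (-345327 - 439449)/(466797 + 92902) = -784776/559699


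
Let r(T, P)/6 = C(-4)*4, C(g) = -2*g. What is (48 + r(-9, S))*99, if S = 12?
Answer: 23760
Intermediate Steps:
r(T, P) = 192 (r(T, P) = 6*(-2*(-4)*4) = 6*(8*4) = 6*32 = 192)
(48 + r(-9, S))*99 = (48 + 192)*99 = 240*99 = 23760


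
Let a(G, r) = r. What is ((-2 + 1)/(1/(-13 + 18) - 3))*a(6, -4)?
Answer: -10/7 ≈ -1.4286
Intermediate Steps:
((-2 + 1)/(1/(-13 + 18) - 3))*a(6, -4) = ((-2 + 1)/(1/(-13 + 18) - 3))*(-4) = -1/(1/5 - 3)*(-4) = -1/(⅕ - 3)*(-4) = -1/(-14/5)*(-4) = -1*(-5/14)*(-4) = (5/14)*(-4) = -10/7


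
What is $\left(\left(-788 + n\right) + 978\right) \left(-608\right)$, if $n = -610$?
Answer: $255360$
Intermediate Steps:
$\left(\left(-788 + n\right) + 978\right) \left(-608\right) = \left(\left(-788 - 610\right) + 978\right) \left(-608\right) = \left(-1398 + 978\right) \left(-608\right) = \left(-420\right) \left(-608\right) = 255360$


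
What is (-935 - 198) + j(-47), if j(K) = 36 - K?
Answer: -1050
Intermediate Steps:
(-935 - 198) + j(-47) = (-935 - 198) + (36 - 1*(-47)) = -1133 + (36 + 47) = -1133 + 83 = -1050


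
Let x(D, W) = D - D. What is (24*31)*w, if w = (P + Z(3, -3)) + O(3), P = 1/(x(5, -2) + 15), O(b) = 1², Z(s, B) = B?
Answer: -7192/5 ≈ -1438.4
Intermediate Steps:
O(b) = 1
x(D, W) = 0
P = 1/15 (P = 1/(0 + 15) = 1/15 ≈ 0.066667)
w = -29/15 (w = (1/15 - 3) + 1 = -44/15 + 1 = -29/15 ≈ -1.9333)
(24*31)*w = (24*31)*(-29/15) = 744*(-29/15) = -7192/5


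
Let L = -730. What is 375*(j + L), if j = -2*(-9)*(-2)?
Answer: -287250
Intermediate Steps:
j = -36 (j = 18*(-2) = -36)
375*(j + L) = 375*(-36 - 730) = 375*(-766) = -287250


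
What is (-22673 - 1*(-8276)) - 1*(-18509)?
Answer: 4112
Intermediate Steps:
(-22673 - 1*(-8276)) - 1*(-18509) = (-22673 + 8276) + 18509 = -14397 + 18509 = 4112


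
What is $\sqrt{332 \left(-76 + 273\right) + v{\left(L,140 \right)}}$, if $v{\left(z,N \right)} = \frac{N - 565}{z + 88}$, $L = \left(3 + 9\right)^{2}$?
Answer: $\frac{\sqrt{880051574}}{116} \approx 255.74$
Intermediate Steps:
$L = 144$ ($L = 12^{2} = 144$)
$v{\left(z,N \right)} = \frac{-565 + N}{88 + z}$
$\sqrt{332 \left(-76 + 273\right) + v{\left(L,140 \right)}} = \sqrt{332 \left(-76 + 273\right) + \frac{-565 + 140}{88 + 144}} = \sqrt{332 \cdot 197 + \frac{1}{232} \left(-425\right)} = \sqrt{65404 + \frac{1}{232} \left(-425\right)} = \sqrt{65404 - \frac{425}{232}} = \sqrt{\frac{15173303}{232}} = \frac{\sqrt{880051574}}{116}$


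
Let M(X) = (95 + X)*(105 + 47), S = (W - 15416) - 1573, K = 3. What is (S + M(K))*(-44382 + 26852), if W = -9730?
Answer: 207257190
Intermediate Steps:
S = -26719 (S = (-9730 - 15416) - 1573 = -25146 - 1573 = -26719)
M(X) = 14440 + 152*X (M(X) = (95 + X)*152 = 14440 + 152*X)
(S + M(K))*(-44382 + 26852) = (-26719 + (14440 + 152*3))*(-44382 + 26852) = (-26719 + (14440 + 456))*(-17530) = (-26719 + 14896)*(-17530) = -11823*(-17530) = 207257190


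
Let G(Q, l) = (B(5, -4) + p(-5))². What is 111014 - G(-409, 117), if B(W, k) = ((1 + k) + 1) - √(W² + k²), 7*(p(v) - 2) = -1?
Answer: 5437676/49 - 2*√41/7 ≈ 1.1097e+5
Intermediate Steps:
p(v) = 13/7 (p(v) = 2 + (⅐)*(-1) = 2 - ⅐ = 13/7)
B(W, k) = 2 + k - √(W² + k²) (B(W, k) = (2 + k) - √(W² + k²) = 2 + k - √(W² + k²))
G(Q, l) = (-⅐ - √41)² (G(Q, l) = ((2 - 4 - √(5² + (-4)²)) + 13/7)² = ((2 - 4 - √(25 + 16)) + 13/7)² = ((2 - 4 - √41) + 13/7)² = ((-2 - √41) + 13/7)² = (-⅐ - √41)²)
111014 - G(-409, 117) = 111014 - (2010/49 + 2*√41/7) = 111014 + (-2010/49 - 2*√41/7) = 5437676/49 - 2*√41/7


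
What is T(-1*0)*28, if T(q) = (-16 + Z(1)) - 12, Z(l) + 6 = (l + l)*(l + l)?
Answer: -840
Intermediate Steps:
Z(l) = -6 + 4*l**2 (Z(l) = -6 + (l + l)*(l + l) = -6 + (2*l)*(2*l) = -6 + 4*l**2)
T(q) = -30 (T(q) = (-16 + (-6 + 4*1**2)) - 12 = (-16 + (-6 + 4*1)) - 12 = (-16 + (-6 + 4)) - 12 = (-16 - 2) - 12 = -18 - 12 = -30)
T(-1*0)*28 = -30*28 = -840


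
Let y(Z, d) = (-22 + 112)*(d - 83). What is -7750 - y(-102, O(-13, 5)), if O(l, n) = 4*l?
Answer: 4400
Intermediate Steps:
y(Z, d) = -7470 + 90*d (y(Z, d) = 90*(-83 + d) = -7470 + 90*d)
-7750 - y(-102, O(-13, 5)) = -7750 - (-7470 + 90*(4*(-13))) = -7750 - (-7470 + 90*(-52)) = -7750 - (-7470 - 4680) = -7750 - 1*(-12150) = -7750 + 12150 = 4400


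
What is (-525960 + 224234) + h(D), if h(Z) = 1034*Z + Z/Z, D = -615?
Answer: -937635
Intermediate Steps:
h(Z) = 1 + 1034*Z (h(Z) = 1034*Z + 1 = 1 + 1034*Z)
(-525960 + 224234) + h(D) = (-525960 + 224234) + (1 + 1034*(-615)) = -301726 + (1 - 635910) = -301726 - 635909 = -937635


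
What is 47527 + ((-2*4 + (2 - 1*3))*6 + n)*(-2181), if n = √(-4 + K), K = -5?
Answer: 165301 - 6543*I ≈ 1.653e+5 - 6543.0*I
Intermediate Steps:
n = 3*I (n = √(-4 - 5) = √(-9) = 3*I ≈ 3.0*I)
47527 + ((-2*4 + (2 - 1*3))*6 + n)*(-2181) = 47527 + ((-2*4 + (2 - 1*3))*6 + 3*I)*(-2181) = 47527 + ((-8 + (2 - 3))*6 + 3*I)*(-2181) = 47527 + ((-8 - 1)*6 + 3*I)*(-2181) = 47527 + (-9*6 + 3*I)*(-2181) = 47527 + (-54 + 3*I)*(-2181) = 47527 + (117774 - 6543*I) = 165301 - 6543*I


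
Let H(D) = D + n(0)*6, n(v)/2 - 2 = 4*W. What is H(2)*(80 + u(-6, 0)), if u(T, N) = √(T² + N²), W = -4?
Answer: -14276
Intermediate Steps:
n(v) = -28 (n(v) = 4 + 2*(4*(-4)) = 4 + 2*(-16) = 4 - 32 = -28)
H(D) = -168 + D (H(D) = D - 28*6 = D - 168 = -168 + D)
u(T, N) = √(N² + T²)
H(2)*(80 + u(-6, 0)) = (-168 + 2)*(80 + √(0² + (-6)²)) = -166*(80 + √(0 + 36)) = -166*(80 + √36) = -166*(80 + 6) = -166*86 = -14276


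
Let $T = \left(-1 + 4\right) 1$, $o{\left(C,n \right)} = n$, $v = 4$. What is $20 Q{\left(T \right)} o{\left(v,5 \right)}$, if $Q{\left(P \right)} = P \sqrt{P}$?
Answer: $300 \sqrt{3} \approx 519.62$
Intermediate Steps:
$T = 3$ ($T = 3 \cdot 1 = 3$)
$Q{\left(P \right)} = P^{\frac{3}{2}}$
$20 Q{\left(T \right)} o{\left(v,5 \right)} = 20 \cdot 3^{\frac{3}{2}} \cdot 5 = 20 \cdot 3 \sqrt{3} \cdot 5 = 60 \sqrt{3} \cdot 5 = 300 \sqrt{3}$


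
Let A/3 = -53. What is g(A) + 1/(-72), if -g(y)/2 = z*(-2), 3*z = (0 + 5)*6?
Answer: 2879/72 ≈ 39.986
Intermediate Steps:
z = 10 (z = ((0 + 5)*6)/3 = (5*6)/3 = (⅓)*30 = 10)
A = -159 (A = 3*(-53) = -159)
g(y) = 40 (g(y) = -20*(-2) = -2*(-20) = 40)
g(A) + 1/(-72) = 40 + 1/(-72) = 40 - 1/72 = 2879/72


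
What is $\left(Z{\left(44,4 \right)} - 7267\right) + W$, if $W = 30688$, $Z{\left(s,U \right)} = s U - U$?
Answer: $23593$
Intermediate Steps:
$Z{\left(s,U \right)} = - U + U s$ ($Z{\left(s,U \right)} = U s - U = - U + U s$)
$\left(Z{\left(44,4 \right)} - 7267\right) + W = \left(4 \left(-1 + 44\right) - 7267\right) + 30688 = \left(4 \cdot 43 - 7267\right) + 30688 = \left(172 - 7267\right) + 30688 = -7095 + 30688 = 23593$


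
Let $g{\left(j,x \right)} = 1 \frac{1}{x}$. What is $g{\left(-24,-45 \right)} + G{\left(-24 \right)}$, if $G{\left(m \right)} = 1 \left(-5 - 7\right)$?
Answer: $- \frac{541}{45} \approx -12.022$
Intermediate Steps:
$g{\left(j,x \right)} = \frac{1}{x}$
$G{\left(m \right)} = -12$ ($G{\left(m \right)} = 1 \left(-12\right) = -12$)
$g{\left(-24,-45 \right)} + G{\left(-24 \right)} = \frac{1}{-45} - 12 = - \frac{1}{45} - 12 = - \frac{541}{45}$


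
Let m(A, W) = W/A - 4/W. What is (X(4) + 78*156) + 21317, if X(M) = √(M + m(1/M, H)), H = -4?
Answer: 33485 + I*√11 ≈ 33485.0 + 3.3166*I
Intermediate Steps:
m(A, W) = -4/W + W/A
X(M) = √(1 - 3*M) (X(M) = √(M + (-4/(-4) - 4*M)) = √(M + (-4*(-¼) - 4*M)) = √(M + (1 - 4*M)) = √(1 - 3*M))
(X(4) + 78*156) + 21317 = (√(1 - 3*4) + 78*156) + 21317 = (√(1 - 12) + 12168) + 21317 = (√(-11) + 12168) + 21317 = (I*√11 + 12168) + 21317 = (12168 + I*√11) + 21317 = 33485 + I*√11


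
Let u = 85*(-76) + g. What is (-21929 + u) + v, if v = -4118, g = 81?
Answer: -32426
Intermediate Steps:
u = -6379 (u = 85*(-76) + 81 = -6460 + 81 = -6379)
(-21929 + u) + v = (-21929 - 6379) - 4118 = -28308 - 4118 = -32426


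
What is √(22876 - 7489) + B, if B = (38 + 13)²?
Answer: 2601 + √15387 ≈ 2725.0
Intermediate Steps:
B = 2601 (B = 51² = 2601)
√(22876 - 7489) + B = √(22876 - 7489) + 2601 = √15387 + 2601 = 2601 + √15387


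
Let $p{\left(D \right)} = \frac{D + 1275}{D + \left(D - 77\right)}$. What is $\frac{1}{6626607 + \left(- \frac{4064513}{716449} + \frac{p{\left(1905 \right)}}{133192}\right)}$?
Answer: $\frac{89055638087866}{590136209518294615975} \approx 1.5091 \cdot 10^{-7}$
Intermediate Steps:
$p{\left(D \right)} = \frac{1275 + D}{-77 + 2 D}$ ($p{\left(D \right)} = \frac{1275 + D}{D + \left(-77 + D\right)} = \frac{1275 + D}{-77 + 2 D}$)
$\frac{1}{6626607 + \left(- \frac{4064513}{716449} + \frac{p{\left(1905 \right)}}{133192}\right)} = \frac{1}{6626607 - \left(\frac{4064513}{716449} - \frac{\frac{1}{-77 + 2 \cdot 1905} \left(1275 + 1905\right)}{133192}\right)} = \frac{1}{6626607 - \left(\frac{4064513}{716449} - \frac{1}{-77 + 3810} \cdot 3180 \cdot \frac{1}{133192}\right)} = \frac{1}{6626607 - \left(\frac{4064513}{716449} - \frac{1}{3733} \cdot 3180 \cdot \frac{1}{133192}\right)} = \frac{1}{6626607 + \left(- \frac{4064513}{716449} + \frac{3180}{3733} \cdot \frac{1}{133192}\right)} = \frac{1}{6626607 + \left(- \frac{4064513}{716449} + \frac{795}{124301434}\right)} = \frac{1}{6626607 - \frac{505224224834687}{89055638087866}} = \frac{1}{\frac{590136209518294615975}{89055638087866}} = \frac{89055638087866}{590136209518294615975}$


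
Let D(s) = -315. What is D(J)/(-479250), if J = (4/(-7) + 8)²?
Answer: 7/10650 ≈ 0.00065728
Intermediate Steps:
J = 2704/49 (J = (4*(-⅐) + 8)² = (-4/7 + 8)² = (52/7)² = 2704/49 ≈ 55.184)
D(J)/(-479250) = -315/(-479250) = -315*(-1/479250) = 7/10650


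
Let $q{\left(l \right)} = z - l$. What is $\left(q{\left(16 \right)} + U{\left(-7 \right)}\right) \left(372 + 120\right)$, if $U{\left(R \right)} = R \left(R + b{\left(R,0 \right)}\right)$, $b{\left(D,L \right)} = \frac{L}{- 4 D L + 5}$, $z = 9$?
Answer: $20664$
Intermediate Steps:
$q{\left(l \right)} = 9 - l$
$b{\left(D,L \right)} = \frac{L}{5 - 4 D L}$ ($b{\left(D,L \right)} = \frac{L}{- 4 D L + 5} = \frac{L}{5 - 4 D L}$)
$U{\left(R \right)} = R^{2}$ ($U{\left(R \right)} = R \left(R - \frac{0}{-5 + 4 R 0}\right) = R \left(R - \frac{0}{-5 + 0}\right) = R \left(R - \frac{0}{-5}\right) = R \left(R - 0 \left(- \frac{1}{5}\right)\right) = R \left(R + 0\right) = R R = R^{2}$)
$\left(q{\left(16 \right)} + U{\left(-7 \right)}\right) \left(372 + 120\right) = \left(\left(9 - 16\right) + \left(-7\right)^{2}\right) \left(372 + 120\right) = \left(\left(9 - 16\right) + 49\right) 492 = \left(-7 + 49\right) 492 = 42 \cdot 492 = 20664$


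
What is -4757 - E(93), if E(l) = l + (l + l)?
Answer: -5036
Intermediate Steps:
E(l) = 3*l (E(l) = l + 2*l = 3*l)
-4757 - E(93) = -4757 - 3*93 = -4757 - 1*279 = -4757 - 279 = -5036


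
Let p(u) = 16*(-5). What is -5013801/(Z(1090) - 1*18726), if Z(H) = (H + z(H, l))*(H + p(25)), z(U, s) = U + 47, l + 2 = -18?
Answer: -5013801/2230544 ≈ -2.2478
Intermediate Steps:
l = -20 (l = -2 - 18 = -20)
z(U, s) = 47 + U
p(u) = -80
Z(H) = (-80 + H)*(47 + 2*H) (Z(H) = (H + (47 + H))*(H - 80) = (47 + 2*H)*(-80 + H) = (-80 + H)*(47 + 2*H))
-5013801/(Z(1090) - 1*18726) = -5013801/((-3760 - 113*1090 + 2*1090**2) - 1*18726) = -5013801/((-3760 - 123170 + 2*1188100) - 18726) = -5013801/((-3760 - 123170 + 2376200) - 18726) = -5013801/(2249270 - 18726) = -5013801/2230544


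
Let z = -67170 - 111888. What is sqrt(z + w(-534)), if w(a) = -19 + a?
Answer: I*sqrt(179611) ≈ 423.81*I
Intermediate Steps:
z = -179058
sqrt(z + w(-534)) = sqrt(-179058 + (-19 - 534)) = sqrt(-179058 - 553) = sqrt(-179611) = I*sqrt(179611)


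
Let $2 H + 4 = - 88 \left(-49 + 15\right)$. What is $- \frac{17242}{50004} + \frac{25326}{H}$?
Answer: $\frac{34462271}{2075166} \approx 16.607$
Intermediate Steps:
$H = 1494$ ($H = -2 + \frac{\left(-88\right) \left(-49 + 15\right)}{2} = -2 + \frac{\left(-88\right) \left(-34\right)}{2} = -2 + \frac{1}{2} \cdot 2992 = -2 + 1496 = 1494$)
$- \frac{17242}{50004} + \frac{25326}{H} = - \frac{17242}{50004} + \frac{25326}{1494} = \left(-17242\right) \frac{1}{50004} + 25326 \cdot \frac{1}{1494} = - \frac{8621}{25002} + \frac{1407}{83} = \frac{34462271}{2075166}$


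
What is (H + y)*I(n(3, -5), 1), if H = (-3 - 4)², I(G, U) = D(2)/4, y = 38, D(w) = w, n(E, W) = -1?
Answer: 87/2 ≈ 43.500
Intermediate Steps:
I(G, U) = ½ (I(G, U) = 2/4 = 2*(¼) = ½)
H = 49 (H = (-7)² = 49)
(H + y)*I(n(3, -5), 1) = (49 + 38)*(½) = 87*(½) = 87/2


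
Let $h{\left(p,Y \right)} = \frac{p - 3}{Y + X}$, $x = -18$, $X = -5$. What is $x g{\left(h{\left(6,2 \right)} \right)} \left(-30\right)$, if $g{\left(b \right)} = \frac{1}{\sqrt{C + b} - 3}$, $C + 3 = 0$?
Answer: $- \frac{1620}{13} - \frac{1080 i}{13} \approx -124.62 - 83.077 i$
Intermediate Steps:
$C = -3$ ($C = -3 + 0 = -3$)
$h{\left(p,Y \right)} = \frac{-3 + p}{-5 + Y}$ ($h{\left(p,Y \right)} = \frac{p - 3}{Y - 5} = \frac{-3 + p}{-5 + Y}$)
$g{\left(b \right)} = \frac{1}{-3 + \sqrt{-3 + b}}$ ($g{\left(b \right)} = \frac{1}{\sqrt{-3 + b} - 3} = \frac{1}{-3 + \sqrt{-3 + b}}$)
$x g{\left(h{\left(6,2 \right)} \right)} \left(-30\right) = - \frac{18}{-3 + \sqrt{-3 + \frac{-3 + 6}{-5 + 2}}} \left(-30\right) = - \frac{18}{-3 + \sqrt{-3 + \frac{1}{-3} \cdot 3}} \left(-30\right) = - \frac{18}{-3 + \sqrt{-3 - 1}} \left(-30\right) = - \frac{18}{-3 + \sqrt{-4}} \left(-30\right) = - \frac{18}{-3 + 2 i} \left(-30\right) = - 18 \frac{-3 - 2 i}{13} \left(-30\right) = - \frac{18 \left(-3 - 2 i\right)}{13} \left(-30\right) = \frac{540 \left(-3 - 2 i\right)}{13}$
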